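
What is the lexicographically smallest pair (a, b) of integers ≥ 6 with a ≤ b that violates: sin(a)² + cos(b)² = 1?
(a, b) = (6, 7)

At (6, 6): both sides equal 1, so it holds there.

Substituting (6, 7) into the claim:
LHS = sin(6)² + cos(7)² ≈ 0.6464
RHS = 1

Since LHS ≠ RHS, this pair disproves the claim, and no lexicographically smaller pair (a ≤ b, integers ≥ 6) does.

For instance (9, 12) is also a counterexample (LHS = sin(9)² + cos(12)² ≈ 0.8819, RHS = 1), but it's lexicographically larger.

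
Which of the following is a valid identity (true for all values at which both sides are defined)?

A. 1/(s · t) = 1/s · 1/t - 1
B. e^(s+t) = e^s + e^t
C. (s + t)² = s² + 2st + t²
A: fails at (4, 5) — LHS = 1/20, RHS = -19/20.
B: fails at (6, 7) — LHS = e^13 ≈ 442413.4, RHS = e^6 + e^7 ≈ 1500.
C: holds — e.g. at (3, 3), both sides equal 36.

Answer: C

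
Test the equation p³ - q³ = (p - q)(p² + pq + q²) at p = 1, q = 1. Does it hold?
Holds

Substituting p = 1, q = 1:

LHS = 1³ - 1³ = 0
RHS = (1 - 1)(1² + 1·1 + 1²) = 0

LHS = RHS, so the equation holds at this point.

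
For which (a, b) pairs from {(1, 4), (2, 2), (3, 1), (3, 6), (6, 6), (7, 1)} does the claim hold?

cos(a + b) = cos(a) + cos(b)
Testing each pair:
(1, 4): LHS = cos(5) ≈ 0.2837, RHS = cos(4) + cos(1) ≈ -0.1133 → fails
(2, 2): LHS = cos(4) ≈ -0.6536, RHS = 2·cos(2) ≈ -0.8323 → fails
(3, 1): LHS = cos(4) ≈ -0.6536, RHS = cos(3) + cos(1) ≈ -0.4497 → fails
(3, 6): LHS = cos(9) ≈ -0.9111, RHS = cos(3) + cos(6) ≈ -0.02982 → fails
(6, 6): LHS = cos(12) ≈ 0.8439, RHS = 2·cos(6) ≈ 1.92 → fails
(7, 1): LHS = cos(8) ≈ -0.1455, RHS = cos(1) + cos(7) ≈ 1.294 → fails

No pair satisfies the claim.

Answer: None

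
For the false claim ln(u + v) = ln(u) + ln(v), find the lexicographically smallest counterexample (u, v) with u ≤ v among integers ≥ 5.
Substituting (5, 5) into the claim:
LHS = ln(5 + 5) = ln(10) ≈ 2.303
RHS = ln(5) + ln(5) = 2·ln(5) ≈ 3.219

Since LHS ≠ RHS, this pair disproves the claim, and no lexicographically smaller pair (u ≤ v, integers ≥ 5) does.

For instance (6, 8) is also a counterexample (LHS = ln(14) ≈ 2.639, RHS = ln(6) + ln(8) ≈ 3.871), but it's lexicographically larger.

Answer: (u, v) = (5, 5)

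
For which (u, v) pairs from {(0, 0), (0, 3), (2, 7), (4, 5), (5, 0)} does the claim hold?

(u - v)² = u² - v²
(0, 0), (5, 0)

Testing each pair:
(0, 0): LHS = 0, RHS = 0 → holds
(0, 3): LHS = 9, RHS = -9 → fails
(2, 7): LHS = 25, RHS = -45 → fails
(4, 5): LHS = 1, RHS = -9 → fails
(5, 0): LHS = 25, RHS = 25 → holds

2 of 5 pairs satisfy the claim.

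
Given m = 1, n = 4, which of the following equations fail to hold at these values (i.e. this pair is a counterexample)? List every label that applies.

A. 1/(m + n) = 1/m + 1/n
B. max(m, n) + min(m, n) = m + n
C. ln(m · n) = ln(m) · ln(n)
A, C

Evaluating each claim at the given values:
A. LHS = 1/5, RHS = 5/4 → fails here (LHS ≠ RHS)
B. LHS = 5, RHS = 5 → holds here (LHS = RHS)
C. LHS = ln(4) ≈ 1.386, RHS = 0 → fails here (LHS ≠ RHS)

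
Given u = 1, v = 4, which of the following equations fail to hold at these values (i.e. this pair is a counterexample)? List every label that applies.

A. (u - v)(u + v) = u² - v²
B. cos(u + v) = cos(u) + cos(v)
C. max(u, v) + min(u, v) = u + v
Evaluating each claim at the given values:
A. LHS = -15, RHS = -15 → holds here (LHS = RHS)
B. LHS = cos(5) ≈ 0.2837, RHS = cos(4) + cos(1) ≈ -0.1133 → fails here (LHS ≠ RHS)
C. LHS = 5, RHS = 5 → holds here (LHS = RHS)

Answer: B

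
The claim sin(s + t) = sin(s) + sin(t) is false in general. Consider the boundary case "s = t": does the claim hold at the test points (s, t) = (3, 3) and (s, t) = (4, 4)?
At (3, 3): LHS = sin(6) ≈ -0.2794 ≠ RHS = 2·sin(3) ≈ 0.2822
At (4, 4): LHS = sin(8) ≈ 0.9894 ≠ RHS = 2·sin(4) ≈ -1.514

Answer: No, fails at both test points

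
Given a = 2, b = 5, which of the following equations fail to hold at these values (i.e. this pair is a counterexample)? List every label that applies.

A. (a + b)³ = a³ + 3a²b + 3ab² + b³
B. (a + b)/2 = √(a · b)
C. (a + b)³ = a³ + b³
Evaluating each claim at the given values:
A. LHS = 343, RHS = 343 → holds here (LHS = RHS)
B. LHS = 7/2, RHS = √(10) ≈ 3.162 → fails here (LHS ≠ RHS)
C. LHS = 343, RHS = 133 → fails here (LHS ≠ RHS)

Answer: B, C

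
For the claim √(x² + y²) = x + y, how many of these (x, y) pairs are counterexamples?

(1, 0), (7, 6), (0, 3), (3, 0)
1

Testing each pair:
(1, 0): LHS = 1, RHS = 1 → satisfies claim
(7, 6): LHS = √(85) ≈ 9.22, RHS = 13 → counterexample
(0, 3): LHS = 3, RHS = 3 → satisfies claim
(3, 0): LHS = 3, RHS = 3 → satisfies claim

That makes 1 counterexample.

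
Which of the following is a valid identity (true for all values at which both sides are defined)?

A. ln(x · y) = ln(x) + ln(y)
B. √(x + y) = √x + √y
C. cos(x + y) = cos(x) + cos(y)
A

A: holds — e.g. at (3, 5), both sides equal ln(15) ≈ 2.708.
B: fails at (4, 4) — LHS = 2·√(2) ≈ 2.828, RHS = 4.
C: fails at (2, 4) — LHS = cos(6) ≈ 0.9602, RHS = cos(4) + cos(2) ≈ -1.07.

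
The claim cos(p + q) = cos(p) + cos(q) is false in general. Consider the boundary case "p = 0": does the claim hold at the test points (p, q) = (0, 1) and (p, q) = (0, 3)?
At (0, 1): LHS = cos(1) ≈ 0.5403 ≠ RHS = cos(1) + 1 ≈ 1.54
At (0, 3): LHS = cos(3) ≈ -0.99 ≠ RHS = cos(3) + 1 ≈ 0.01001

Answer: No, fails at both test points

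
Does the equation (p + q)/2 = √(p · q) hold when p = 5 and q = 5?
Substituting p = 5, q = 5:

LHS = (5 + 5)/2 = 5
RHS = √(5 · 5) = 5

LHS = RHS, so the equation holds at this point.

Answer: Holds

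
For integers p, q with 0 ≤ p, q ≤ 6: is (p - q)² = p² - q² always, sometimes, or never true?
Sometimes true

It holds at (p, q) = (4, 4) (both sides equal 0), but fails at (p, q) = (2, 5) (LHS = 9, RHS = -21).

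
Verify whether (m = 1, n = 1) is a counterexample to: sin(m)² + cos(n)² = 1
No

Substituting m = 1, n = 1:
LHS = sin(1)² + cos(1)² = 1
RHS = 1

The sides agree, so this pair does not disprove the claim.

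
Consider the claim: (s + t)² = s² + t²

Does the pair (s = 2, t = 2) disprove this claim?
Yes

Substituting s = 2, t = 2:
LHS = (2 + 2)² = 16
RHS = 2² + 2² = 8

Since LHS ≠ RHS, this pair disproves the claim.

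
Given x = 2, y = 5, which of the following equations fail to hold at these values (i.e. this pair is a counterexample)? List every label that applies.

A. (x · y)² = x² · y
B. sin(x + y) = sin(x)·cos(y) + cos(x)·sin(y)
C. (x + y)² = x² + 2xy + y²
Evaluating each claim at the given values:
A. LHS = 100, RHS = 20 → fails here (LHS ≠ RHS)
B. LHS = sin(7) ≈ 0.657, RHS = sin(2)·cos(5) + sin(5)·cos(2) ≈ 0.657 → holds here (LHS = RHS)
C. LHS = 49, RHS = 49 → holds here (LHS = RHS)

Answer: A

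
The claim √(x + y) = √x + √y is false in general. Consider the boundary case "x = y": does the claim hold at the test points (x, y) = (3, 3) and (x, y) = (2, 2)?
No, fails at both test points

At (3, 3): LHS = √(6) ≈ 2.449 ≠ RHS = 2·√(3) ≈ 3.464
At (2, 2): LHS = 2 ≠ RHS = 2·√(2) ≈ 2.828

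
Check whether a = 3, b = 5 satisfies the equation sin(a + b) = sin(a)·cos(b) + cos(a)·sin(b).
Holds

Substituting a = 3, b = 5:

LHS = sin(3 + 5) = sin(8) ≈ 0.9894
RHS = sin(3)·cos(5) + cos(3)·sin(5) = sin(3)·cos(5) + sin(5)·cos(3) ≈ 0.9894

LHS = RHS, so the equation holds at this point.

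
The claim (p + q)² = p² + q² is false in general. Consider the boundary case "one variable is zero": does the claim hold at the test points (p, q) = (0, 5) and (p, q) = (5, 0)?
Yes, holds at both test points

At (0, 5): LHS = 25, RHS = 25 → equal
At (5, 0): LHS = 25, RHS = 25 → equal

So the claim does hold at both of these boundary points, even though it is not an identity.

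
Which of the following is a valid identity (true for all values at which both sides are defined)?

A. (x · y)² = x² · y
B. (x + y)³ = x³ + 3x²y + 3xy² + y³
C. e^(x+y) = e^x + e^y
B

A: fails at (4, 5) — LHS = 400, RHS = 80.
B: holds — e.g. at (3, 7), both sides equal 1000.
C: fails at (0, 1) — LHS = e ≈ 2.718, RHS = 1 + e ≈ 3.718.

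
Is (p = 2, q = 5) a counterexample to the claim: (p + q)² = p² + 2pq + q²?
No

Substituting p = 2, q = 5:
LHS = (2 + 5)² = 49
RHS = 2² + 2·2·5 + 5² = 49

The sides agree, so this pair does not disprove the claim.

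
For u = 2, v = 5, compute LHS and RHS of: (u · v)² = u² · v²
LHS = (2 · 5)² = 100
RHS = 2² · 5² = 100

LHS = RHS: the two sides agree.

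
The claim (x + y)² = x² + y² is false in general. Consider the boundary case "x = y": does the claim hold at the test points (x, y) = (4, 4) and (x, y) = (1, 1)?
At (4, 4): LHS = 64 ≠ RHS = 32
At (1, 1): LHS = 4 ≠ RHS = 2

Answer: No, fails at both test points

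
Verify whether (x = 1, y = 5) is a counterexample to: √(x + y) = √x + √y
Yes

Substituting x = 1, y = 5:
LHS = √(1 + 5) = √(6) ≈ 2.449
RHS = √1 + √5 = 1 + √(5) ≈ 3.236

Since LHS ≠ RHS, this pair disproves the claim.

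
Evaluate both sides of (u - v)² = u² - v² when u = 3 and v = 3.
LHS = (3 - 3)² = 0
RHS = 3² - 3² = 0

LHS = RHS: the two sides agree.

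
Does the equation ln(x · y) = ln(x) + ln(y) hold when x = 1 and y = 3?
Substituting x = 1, y = 3:

LHS = ln(1 · 3) = ln(3) ≈ 1.099
RHS = ln(1) + ln(3) = ln(3) ≈ 1.099

LHS = RHS, so the equation holds at this point.

Answer: Holds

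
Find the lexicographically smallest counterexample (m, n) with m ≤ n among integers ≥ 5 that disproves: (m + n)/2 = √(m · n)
Substituting (5, 6) into the claim:
LHS = (5 + 6)/2 = 11/2
RHS = √(5 · 6) = √(30) ≈ 5.477

Since LHS ≠ RHS, this pair disproves the claim, and no lexicographically smaller pair (m ≤ n, integers ≥ 5) does.

For instance (7, 11) is also a counterexample (LHS = 9, RHS = √(77) ≈ 8.775), but it's lexicographically larger.

Answer: (m, n) = (5, 6)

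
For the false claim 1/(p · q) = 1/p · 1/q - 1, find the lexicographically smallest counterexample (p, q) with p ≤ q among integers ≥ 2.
Substituting (2, 2) into the claim:
LHS = 1/(2 · 2) = 1/4
RHS = 1/2 · 1/2 - 1 = -3/4

Since LHS ≠ RHS, this pair disproves the claim, and no lexicographically smaller pair (p ≤ q, integers ≥ 2) does.

For instance (6, 9) is also a counterexample (LHS = 1/54, RHS = -53/54), but it's lexicographically larger.

Answer: (p, q) = (2, 2)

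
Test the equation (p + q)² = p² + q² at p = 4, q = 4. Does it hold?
Fails

Substituting p = 4, q = 4:

LHS = (4 + 4)² = 64
RHS = 4² + 4² = 32

LHS ≠ RHS, so the equation does not hold at this point.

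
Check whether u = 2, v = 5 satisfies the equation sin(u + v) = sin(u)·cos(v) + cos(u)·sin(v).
Substituting u = 2, v = 5:

LHS = sin(2 + 5) = sin(7) ≈ 0.657
RHS = sin(2)·cos(5) + cos(2)·sin(5) = sin(2)·cos(5) + sin(5)·cos(2) ≈ 0.657

LHS = RHS, so the equation holds at this point.

Answer: Holds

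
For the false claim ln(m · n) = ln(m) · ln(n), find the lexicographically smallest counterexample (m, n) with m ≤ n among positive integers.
At (1, 1): both sides equal 0, so it holds there.

Substituting (1, 2) into the claim:
LHS = ln(1 · 2) = ln(2) ≈ 0.6931
RHS = ln(1) · ln(2) = 0

Since LHS ≠ RHS, this pair disproves the claim, and no lexicographically smaller pair (m ≤ n, positive integers) does.

For instance (6, 8) is also a counterexample (LHS = ln(48) ≈ 3.871, RHS = ln(6)·ln(8) ≈ 3.726), but it's lexicographically larger.

Answer: (m, n) = (1, 2)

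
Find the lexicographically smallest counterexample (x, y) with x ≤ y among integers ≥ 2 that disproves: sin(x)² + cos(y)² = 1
Substituting (2, 3) into the claim:
LHS = sin(2)² + cos(3)² ≈ 1.807
RHS = 1

Since LHS ≠ RHS, this pair disproves the claim, and no lexicographically smaller pair (x ≤ y, integers ≥ 2) does.

For instance (3, 8) is also a counterexample (LHS = sin(3)² + cos(8)² ≈ 0.04109, RHS = 1), but it's lexicographically larger.

Answer: (x, y) = (2, 3)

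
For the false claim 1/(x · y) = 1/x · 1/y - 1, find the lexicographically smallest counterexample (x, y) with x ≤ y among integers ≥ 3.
Substituting (3, 3) into the claim:
LHS = 1/(3 · 3) = 1/9
RHS = 1/3 · 1/3 - 1 = -8/9

Since LHS ≠ RHS, this pair disproves the claim, and no lexicographically smaller pair (x ≤ y, integers ≥ 3) does.

For instance (6, 6) is also a counterexample (LHS = 1/36, RHS = -35/36), but it's lexicographically larger.

Answer: (x, y) = (3, 3)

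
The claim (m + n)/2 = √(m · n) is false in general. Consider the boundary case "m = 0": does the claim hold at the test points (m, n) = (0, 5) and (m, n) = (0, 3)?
No, fails at both test points

At (0, 5): LHS = 5/2 ≠ RHS = 0
At (0, 3): LHS = 3/2 ≠ RHS = 0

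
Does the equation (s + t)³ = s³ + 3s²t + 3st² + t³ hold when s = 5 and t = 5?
Holds

Substituting s = 5, t = 5:

LHS = (5 + 5)³ = 1000
RHS = 5³ + 3·5²·5 + 3·5·5² + 5³ = 1000

LHS = RHS, so the equation holds at this point.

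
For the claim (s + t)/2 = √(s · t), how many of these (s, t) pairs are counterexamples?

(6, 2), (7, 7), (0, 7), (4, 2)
3

Testing each pair:
(6, 2): LHS = 4, RHS = 2·√(3) ≈ 3.464 → counterexample
(7, 7): LHS = 7, RHS = 7 → satisfies claim
(0, 7): LHS = 7/2, RHS = 0 → counterexample
(4, 2): LHS = 3, RHS = 2·√(2) ≈ 2.828 → counterexample

That makes 3 counterexamples.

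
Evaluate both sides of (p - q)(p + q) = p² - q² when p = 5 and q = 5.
LHS = (5 - 5)(5 + 5) = 0
RHS = 5² - 5² = 0

LHS = RHS: the two sides agree.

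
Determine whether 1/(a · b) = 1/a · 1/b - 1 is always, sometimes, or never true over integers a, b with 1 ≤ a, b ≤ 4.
The claim fails for every pair in the range. For instance at (a, b) = (3, 1): LHS = 1/3, RHS = -2/3.

Answer: Never true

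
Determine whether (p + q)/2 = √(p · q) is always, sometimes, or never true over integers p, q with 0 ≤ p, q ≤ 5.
It holds at (p, q) = (4, 4) (both sides equal 4), but fails at (p, q) = (4, 1) (LHS = 5/2, RHS = 2).

Answer: Sometimes true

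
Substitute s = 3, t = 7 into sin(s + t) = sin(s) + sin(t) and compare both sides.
LHS = sin(3 + 7) = sin(10) ≈ -0.544
RHS = sin(3) + sin(7) ≈ 0.7981

LHS ≠ RHS (they differ by about 1.342), so the equation does not hold here.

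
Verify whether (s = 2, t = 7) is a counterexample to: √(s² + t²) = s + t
Substituting s = 2, t = 7:
LHS = √(2² + 7²) = √(53) ≈ 7.28
RHS = 2 + 7 = 9

Since LHS ≠ RHS, this pair disproves the claim.

Answer: Yes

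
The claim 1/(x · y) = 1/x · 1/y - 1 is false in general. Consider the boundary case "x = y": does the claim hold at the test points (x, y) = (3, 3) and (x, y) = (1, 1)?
No, fails at both test points

At (3, 3): LHS = 1/9 ≠ RHS = -8/9
At (1, 1): LHS = 1 ≠ RHS = 0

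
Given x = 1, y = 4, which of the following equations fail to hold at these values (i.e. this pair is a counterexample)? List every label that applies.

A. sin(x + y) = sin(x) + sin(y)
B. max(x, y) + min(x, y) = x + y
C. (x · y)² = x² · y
A, C

Evaluating each claim at the given values:
A. LHS = sin(5) ≈ -0.9589, RHS = sin(4) + sin(1) ≈ 0.08467 → fails here (LHS ≠ RHS)
B. LHS = 5, RHS = 5 → holds here (LHS = RHS)
C. LHS = 16, RHS = 4 → fails here (LHS ≠ RHS)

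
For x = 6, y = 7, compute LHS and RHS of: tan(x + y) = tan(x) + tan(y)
LHS = tan(6 + 7) = tan(13) ≈ 0.463
RHS = tan(6) + tan(7) ≈ 0.5804

LHS ≠ RHS (they differ by about 0.1174), so the equation does not hold here.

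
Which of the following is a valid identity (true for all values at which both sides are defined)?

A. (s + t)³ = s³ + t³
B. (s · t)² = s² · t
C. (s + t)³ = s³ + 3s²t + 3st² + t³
C

A: fails at (2, 5) — LHS = 343, RHS = 133.
B: fails at (3, 7) — LHS = 441, RHS = 63.
C: holds — e.g. at (2, 7), both sides equal 729.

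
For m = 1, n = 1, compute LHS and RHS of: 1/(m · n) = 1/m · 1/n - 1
LHS = 1/(1 · 1) = 1
RHS = 1/1 · 1/1 - 1 = 0

LHS ≠ RHS, so the equation does not hold here.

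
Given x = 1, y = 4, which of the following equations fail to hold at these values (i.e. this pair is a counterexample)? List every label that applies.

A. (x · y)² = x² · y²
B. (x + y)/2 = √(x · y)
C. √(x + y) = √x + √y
B, C

Evaluating each claim at the given values:
A. LHS = 16, RHS = 16 → holds here (LHS = RHS)
B. LHS = 5/2, RHS = 2 → fails here (LHS ≠ RHS)
C. LHS = √(5) ≈ 2.236, RHS = 3 → fails here (LHS ≠ RHS)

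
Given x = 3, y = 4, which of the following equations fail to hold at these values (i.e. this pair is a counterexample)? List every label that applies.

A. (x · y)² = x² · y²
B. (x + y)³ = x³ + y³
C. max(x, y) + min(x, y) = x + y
Evaluating each claim at the given values:
A. LHS = 144, RHS = 144 → holds here (LHS = RHS)
B. LHS = 343, RHS = 91 → fails here (LHS ≠ RHS)
C. LHS = 7, RHS = 7 → holds here (LHS = RHS)

Answer: B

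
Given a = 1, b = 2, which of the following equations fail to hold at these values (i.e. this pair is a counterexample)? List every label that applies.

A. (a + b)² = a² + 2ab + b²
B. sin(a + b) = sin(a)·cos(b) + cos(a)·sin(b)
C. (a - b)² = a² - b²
Evaluating each claim at the given values:
A. LHS = 9, RHS = 9 → holds here (LHS = RHS)
B. LHS = sin(3) ≈ 0.1411, RHS = sin(1)·cos(2) + sin(2)·cos(1) ≈ 0.1411 → holds here (LHS = RHS)
C. LHS = 1, RHS = -3 → fails here (LHS ≠ RHS)

Answer: C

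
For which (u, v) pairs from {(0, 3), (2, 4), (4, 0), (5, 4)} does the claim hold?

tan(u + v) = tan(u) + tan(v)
Testing each pair:
(0, 3): LHS = tan(3) ≈ -0.1425, RHS = tan(3) ≈ -0.1425 → holds
(2, 4): LHS = tan(6) ≈ -0.291, RHS = tan(2) + tan(4) ≈ -1.027 → fails
(4, 0): LHS = tan(4) ≈ 1.158, RHS = tan(4) ≈ 1.158 → holds
(5, 4): LHS = tan(9) ≈ -0.4523, RHS = tan(5) + tan(4) ≈ -2.223 → fails

2 of 4 pairs satisfy the claim.

Answer: (0, 3), (4, 0)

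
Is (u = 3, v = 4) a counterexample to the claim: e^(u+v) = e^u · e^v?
Substituting u = 3, v = 4:
LHS = e^(3+4) = e^7 ≈ 1097
RHS = e^3 · e^4 = e^7 ≈ 1097

The sides agree, so this pair does not disprove the claim.

Answer: No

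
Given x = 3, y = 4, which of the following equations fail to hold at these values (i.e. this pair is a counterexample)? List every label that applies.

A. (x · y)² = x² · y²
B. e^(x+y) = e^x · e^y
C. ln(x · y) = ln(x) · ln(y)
C

Evaluating each claim at the given values:
A. LHS = 144, RHS = 144 → holds here (LHS = RHS)
B. LHS = e^7 ≈ 1097, RHS = e^7 ≈ 1097 → holds here (LHS = RHS)
C. LHS = ln(12) ≈ 2.485, RHS = ln(3)·ln(4) ≈ 1.523 → fails here (LHS ≠ RHS)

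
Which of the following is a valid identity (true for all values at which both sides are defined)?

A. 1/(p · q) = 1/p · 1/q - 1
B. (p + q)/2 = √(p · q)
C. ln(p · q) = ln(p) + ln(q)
C

A: fails at (3, 7) — LHS = 1/21, RHS = -20/21.
B: fails at (2, 5) — LHS = 7/2, RHS = √(10) ≈ 3.162.
C: holds — e.g. at (1, 2), both sides equal ln(2) ≈ 0.6931.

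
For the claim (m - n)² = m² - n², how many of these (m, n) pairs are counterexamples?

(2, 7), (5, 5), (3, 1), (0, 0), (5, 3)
3

Testing each pair:
(2, 7): LHS = 25, RHS = -45 → counterexample
(5, 5): LHS = 0, RHS = 0 → satisfies claim
(3, 1): LHS = 4, RHS = 8 → counterexample
(0, 0): LHS = 0, RHS = 0 → satisfies claim
(5, 3): LHS = 4, RHS = 16 → counterexample

That makes 3 counterexamples.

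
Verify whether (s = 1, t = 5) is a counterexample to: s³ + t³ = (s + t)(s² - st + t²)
Substituting s = 1, t = 5:
LHS = 1³ + 5³ = 126
RHS = (1 + 5)(1² - 1·5 + 5²) = 126

The sides agree, so this pair does not disprove the claim.

Answer: No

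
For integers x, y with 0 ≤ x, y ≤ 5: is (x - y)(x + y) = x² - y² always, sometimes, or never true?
Always true

The identity holds for every pair in the range. For instance at (x, y) = (4, 0): both sides equal 16.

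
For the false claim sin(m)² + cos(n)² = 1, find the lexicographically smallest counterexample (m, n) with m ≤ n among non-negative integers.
At (0, 0): both sides equal 1, so it holds there.

Substituting (0, 1) into the claim:
LHS = sin(0)² + cos(1)² = cos(1)² ≈ 0.2919
RHS = 1

Since LHS ≠ RHS, this pair disproves the claim, and no lexicographically smaller pair (m ≤ n, non-negative integers) does.

For instance (0, 2) is also a counterexample (LHS = cos(2)² ≈ 0.1732, RHS = 1), but it's lexicographically larger.

Answer: (m, n) = (0, 1)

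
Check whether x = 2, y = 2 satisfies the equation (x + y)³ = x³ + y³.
Substituting x = 2, y = 2:

LHS = (2 + 2)³ = 64
RHS = 2³ + 2³ = 16

LHS ≠ RHS, so the equation does not hold at this point.

Answer: Fails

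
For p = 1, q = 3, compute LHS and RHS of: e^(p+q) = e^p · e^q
LHS = e^(1+3) = e^4 ≈ 54.6
RHS = e^1 · e^3 = e^4 ≈ 54.6

LHS = RHS: the two sides agree.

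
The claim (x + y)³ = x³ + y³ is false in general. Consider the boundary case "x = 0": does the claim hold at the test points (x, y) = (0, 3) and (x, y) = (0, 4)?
Yes, holds at both test points

At (0, 3): LHS = 27, RHS = 27 → equal
At (0, 4): LHS = 64, RHS = 64 → equal

So the claim does hold at both of these boundary points, even though it is not an identity.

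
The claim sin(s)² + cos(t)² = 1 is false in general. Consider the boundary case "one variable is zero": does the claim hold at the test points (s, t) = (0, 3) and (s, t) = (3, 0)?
At (0, 3): LHS = cos(3)² ≈ 0.9801 ≠ RHS = 1
At (3, 0): LHS = sin(3)² + 1 ≈ 1.02 ≠ RHS = 1

Answer: No, fails at both test points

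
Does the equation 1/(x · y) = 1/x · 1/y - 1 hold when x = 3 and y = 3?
Substituting x = 3, y = 3:

LHS = 1/(3 · 3) = 1/9
RHS = 1/3 · 1/3 - 1 = -8/9

LHS ≠ RHS, so the equation does not hold at this point.

Answer: Fails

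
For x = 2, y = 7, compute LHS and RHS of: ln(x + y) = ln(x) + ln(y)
LHS = ln(2 + 7) = ln(9) ≈ 2.197
RHS = ln(2) + ln(7) ≈ 2.639

LHS ≠ RHS (they differ by about 0.4418), so the equation does not hold here.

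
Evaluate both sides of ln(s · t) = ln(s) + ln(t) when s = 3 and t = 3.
LHS = ln(3 · 3) = ln(9) ≈ 2.197
RHS = ln(3) + ln(3) = 2·ln(3) ≈ 2.197

LHS = RHS: the two sides agree.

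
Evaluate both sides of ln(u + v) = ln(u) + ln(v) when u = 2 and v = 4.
LHS = ln(2 + 4) = ln(6) ≈ 1.792
RHS = ln(2) + ln(4) ≈ 2.079

LHS ≠ RHS (they differ by about 0.2877), so the equation does not hold here.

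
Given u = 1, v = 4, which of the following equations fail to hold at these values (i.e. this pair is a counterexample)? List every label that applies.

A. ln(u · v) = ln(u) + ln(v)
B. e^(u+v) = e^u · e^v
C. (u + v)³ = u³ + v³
Evaluating each claim at the given values:
A. LHS = ln(4) ≈ 1.386, RHS = ln(4) ≈ 1.386 → holds here (LHS = RHS)
B. LHS = e^5 ≈ 148.4, RHS = e^5 ≈ 148.4 → holds here (LHS = RHS)
C. LHS = 125, RHS = 65 → fails here (LHS ≠ RHS)

Answer: C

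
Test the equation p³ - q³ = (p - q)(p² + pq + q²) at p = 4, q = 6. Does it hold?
Substituting p = 4, q = 6:

LHS = 4³ - 6³ = -152
RHS = (4 - 6)(4² + 4·6 + 6²) = -152

LHS = RHS, so the equation holds at this point.

Answer: Holds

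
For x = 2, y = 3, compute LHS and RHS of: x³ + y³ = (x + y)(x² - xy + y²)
LHS = 2³ + 3³ = 35
RHS = (2 + 3)(2² - 2·3 + 3²) = 35

LHS = RHS: the two sides agree.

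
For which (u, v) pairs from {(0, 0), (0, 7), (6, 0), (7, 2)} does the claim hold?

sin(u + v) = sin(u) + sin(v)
Testing each pair:
(0, 0): LHS = 0, RHS = 0 → holds
(0, 7): LHS = sin(7) ≈ 0.657, RHS = sin(7) ≈ 0.657 → holds
(6, 0): LHS = sin(6) ≈ -0.2794, RHS = sin(6) ≈ -0.2794 → holds
(7, 2): LHS = sin(9) ≈ 0.4121, RHS = sin(7) + sin(2) ≈ 1.566 → fails

3 of 4 pairs satisfy the claim.

Answer: (0, 0), (0, 7), (6, 0)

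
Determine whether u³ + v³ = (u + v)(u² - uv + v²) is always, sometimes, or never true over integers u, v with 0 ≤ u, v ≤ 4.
The identity holds for every pair in the range. For instance at (u, v) = (3, 1): both sides equal 28.

Answer: Always true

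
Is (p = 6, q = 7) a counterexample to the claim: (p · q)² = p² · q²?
Substituting p = 6, q = 7:
LHS = (6 · 7)² = 1764
RHS = 6² · 7² = 1764

The sides agree, so this pair does not disprove the claim.

Answer: No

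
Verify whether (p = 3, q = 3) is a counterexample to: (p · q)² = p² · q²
No

Substituting p = 3, q = 3:
LHS = (3 · 3)² = 81
RHS = 3² · 3² = 81

The sides agree, so this pair does not disprove the claim.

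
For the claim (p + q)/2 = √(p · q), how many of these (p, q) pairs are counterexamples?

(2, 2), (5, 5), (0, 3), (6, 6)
Testing each pair:
(2, 2): LHS = 2, RHS = 2 → satisfies claim
(5, 5): LHS = 5, RHS = 5 → satisfies claim
(0, 3): LHS = 3/2, RHS = 0 → counterexample
(6, 6): LHS = 6, RHS = 6 → satisfies claim

That makes 1 counterexample.

Answer: 1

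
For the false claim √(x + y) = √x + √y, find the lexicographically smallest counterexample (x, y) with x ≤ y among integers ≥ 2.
Substituting (2, 2) into the claim:
LHS = √(2 + 2) = 2
RHS = √2 + √2 = 2·√(2) ≈ 2.828

Since LHS ≠ RHS, this pair disproves the claim, and no lexicographically smaller pair (x ≤ y, integers ≥ 2) does.

For instance (5, 8) is also a counterexample (LHS = √(13) ≈ 3.606, RHS = √(5) + 2·√(2) ≈ 5.064), but it's lexicographically larger.

Answer: (x, y) = (2, 2)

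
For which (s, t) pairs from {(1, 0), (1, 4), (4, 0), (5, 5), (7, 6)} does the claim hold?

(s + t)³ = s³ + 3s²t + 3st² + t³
Testing each pair:
(1, 0): LHS = 1, RHS = 1 → holds
(1, 4): LHS = 125, RHS = 125 → holds
(4, 0): LHS = 64, RHS = 64 → holds
(5, 5): LHS = 1000, RHS = 1000 → holds
(7, 6): LHS = 2197, RHS = 2197 → holds

Every pair satisfies the claim.

Answer: All pairs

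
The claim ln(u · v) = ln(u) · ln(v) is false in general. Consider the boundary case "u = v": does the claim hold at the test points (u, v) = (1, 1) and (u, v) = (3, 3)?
Only at (1, 1)

At (1, 1): LHS = 0, RHS = 0 → equal
At (3, 3): LHS = ln(9) ≈ 2.197 ≠ RHS = ln(3)² ≈ 1.207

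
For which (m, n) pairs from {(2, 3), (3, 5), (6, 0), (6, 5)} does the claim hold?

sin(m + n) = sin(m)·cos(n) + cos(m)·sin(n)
Testing each pair:
(2, 3): LHS = sin(5) ≈ -0.9589, RHS = sin(2)·cos(3) + sin(3)·cos(2) ≈ -0.9589 → holds
(3, 5): LHS = sin(8) ≈ 0.9894, RHS = sin(3)·cos(5) + sin(5)·cos(3) ≈ 0.9894 → holds
(6, 0): LHS = sin(6) ≈ -0.2794, RHS = sin(6) ≈ -0.2794 → holds
(6, 5): LHS = sin(11) ≈ -1, RHS = sin(5)·cos(6) + sin(6)·cos(5) ≈ -1 → holds

Every pair satisfies the claim.

Answer: All pairs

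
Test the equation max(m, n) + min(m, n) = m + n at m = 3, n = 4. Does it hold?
Holds

Substituting m = 3, n = 4:

LHS = max(3, 4) + min(3, 4) = 7
RHS = 3 + 4 = 7

LHS = RHS, so the equation holds at this point.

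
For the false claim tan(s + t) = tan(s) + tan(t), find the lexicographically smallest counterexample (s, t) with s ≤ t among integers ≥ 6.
Substituting (6, 6) into the claim:
LHS = tan(6 + 6) = tan(12) ≈ -0.6359
RHS = tan(6) + tan(6) = 2·tan(6) ≈ -0.582

Since LHS ≠ RHS, this pair disproves the claim, and no lexicographically smaller pair (s ≤ t, integers ≥ 6) does.

For instance (7, 7) is also a counterexample (LHS = tan(14) ≈ 7.245, RHS = 2·tan(7) ≈ 1.743), but it's lexicographically larger.

Answer: (s, t) = (6, 6)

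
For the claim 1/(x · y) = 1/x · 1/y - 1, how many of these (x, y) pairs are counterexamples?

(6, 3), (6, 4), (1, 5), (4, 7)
4

Testing each pair:
(6, 3): LHS = 1/18, RHS = -17/18 → counterexample
(6, 4): LHS = 1/24, RHS = -23/24 → counterexample
(1, 5): LHS = 1/5, RHS = -4/5 → counterexample
(4, 7): LHS = 1/28, RHS = -27/28 → counterexample

That makes 4 counterexamples.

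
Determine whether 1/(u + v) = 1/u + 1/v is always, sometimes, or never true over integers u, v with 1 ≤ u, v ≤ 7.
Never true

The claim fails for every pair in the range. For instance at (u, v) = (7, 2): LHS = 1/9, RHS = 9/14.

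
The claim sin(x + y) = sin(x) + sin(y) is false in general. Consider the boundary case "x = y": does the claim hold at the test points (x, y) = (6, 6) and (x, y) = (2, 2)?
No, fails at both test points

At (6, 6): LHS = sin(12) ≈ -0.5366 ≠ RHS = 2·sin(6) ≈ -0.5588
At (2, 2): LHS = sin(4) ≈ -0.7568 ≠ RHS = 2·sin(2) ≈ 1.819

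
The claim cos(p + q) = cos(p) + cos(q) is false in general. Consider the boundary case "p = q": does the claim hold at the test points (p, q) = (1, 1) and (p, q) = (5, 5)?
At (1, 1): LHS = cos(2) ≈ -0.4161 ≠ RHS = 2·cos(1) ≈ 1.081
At (5, 5): LHS = cos(10) ≈ -0.8391 ≠ RHS = 2·cos(5) ≈ 0.5673

Answer: No, fails at both test points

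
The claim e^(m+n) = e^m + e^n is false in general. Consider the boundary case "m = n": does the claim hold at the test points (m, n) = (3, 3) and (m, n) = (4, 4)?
No, fails at both test points

At (3, 3): LHS = e^6 ≈ 403.4 ≠ RHS = 2·e^3 ≈ 40.17
At (4, 4): LHS = e^8 ≈ 2981 ≠ RHS = 2·e^4 ≈ 109.2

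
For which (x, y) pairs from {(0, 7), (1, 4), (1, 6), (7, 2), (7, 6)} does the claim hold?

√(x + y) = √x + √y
Testing each pair:
(0, 7): LHS = √(7) ≈ 2.646, RHS = √(7) ≈ 2.646 → holds
(1, 4): LHS = √(5) ≈ 2.236, RHS = 3 → fails
(1, 6): LHS = √(7) ≈ 2.646, RHS = 1 + √(6) ≈ 3.449 → fails
(7, 2): LHS = 3, RHS = √(2) + √(7) ≈ 4.06 → fails
(7, 6): LHS = √(13) ≈ 3.606, RHS = √(6) + √(7) ≈ 5.095 → fails

1 of 5 pairs satisfies the claim.

Answer: (0, 7)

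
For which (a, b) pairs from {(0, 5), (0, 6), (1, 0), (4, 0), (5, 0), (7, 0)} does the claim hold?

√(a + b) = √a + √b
All pairs

Testing each pair:
(0, 5): LHS = √(5) ≈ 2.236, RHS = √(5) ≈ 2.236 → holds
(0, 6): LHS = √(6) ≈ 2.449, RHS = √(6) ≈ 2.449 → holds
(1, 0): LHS = 1, RHS = 1 → holds
(4, 0): LHS = 2, RHS = 2 → holds
(5, 0): LHS = √(5) ≈ 2.236, RHS = √(5) ≈ 2.236 → holds
(7, 0): LHS = √(7) ≈ 2.646, RHS = √(7) ≈ 2.646 → holds

Every pair satisfies the claim.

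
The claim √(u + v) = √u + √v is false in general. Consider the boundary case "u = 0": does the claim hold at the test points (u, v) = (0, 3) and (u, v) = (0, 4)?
At (0, 3): LHS = √(3) ≈ 1.732, RHS = √(3) ≈ 1.732 → equal
At (0, 4): LHS = 2, RHS = 2 → equal

So the claim does hold at both of these boundary points, even though it is not an identity.

Answer: Yes, holds at both test points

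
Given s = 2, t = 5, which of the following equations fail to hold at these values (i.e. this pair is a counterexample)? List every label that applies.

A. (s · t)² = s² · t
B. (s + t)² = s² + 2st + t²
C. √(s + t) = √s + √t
A, C

Evaluating each claim at the given values:
A. LHS = 100, RHS = 20 → fails here (LHS ≠ RHS)
B. LHS = 49, RHS = 49 → holds here (LHS = RHS)
C. LHS = √(7) ≈ 2.646, RHS = √(2) + √(5) ≈ 3.65 → fails here (LHS ≠ RHS)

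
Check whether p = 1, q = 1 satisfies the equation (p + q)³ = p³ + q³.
Substituting p = 1, q = 1:

LHS = (1 + 1)³ = 8
RHS = 1³ + 1³ = 2

LHS ≠ RHS, so the equation does not hold at this point.

Answer: Fails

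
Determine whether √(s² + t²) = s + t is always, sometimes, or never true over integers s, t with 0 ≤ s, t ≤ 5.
It holds at (s, t) = (5, 0) (both sides equal 5), but fails at (s, t) = (2, 4) (LHS = 2·√(5) ≈ 4.472, RHS = 6).

Answer: Sometimes true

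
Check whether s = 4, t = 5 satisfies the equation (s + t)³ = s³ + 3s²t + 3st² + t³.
Holds

Substituting s = 4, t = 5:

LHS = (4 + 5)³ = 729
RHS = 4³ + 3·4²·5 + 3·4·5² + 5³ = 729

LHS = RHS, so the equation holds at this point.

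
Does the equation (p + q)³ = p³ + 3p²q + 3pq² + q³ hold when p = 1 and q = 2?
Holds

Substituting p = 1, q = 2:

LHS = (1 + 2)³ = 27
RHS = 1³ + 3·1²·2 + 3·1·2² + 2³ = 27

LHS = RHS, so the equation holds at this point.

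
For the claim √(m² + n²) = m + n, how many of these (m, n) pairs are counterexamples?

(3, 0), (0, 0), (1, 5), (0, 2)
Testing each pair:
(3, 0): LHS = 3, RHS = 3 → satisfies claim
(0, 0): LHS = 0, RHS = 0 → satisfies claim
(1, 5): LHS = √(26) ≈ 5.099, RHS = 6 → counterexample
(0, 2): LHS = 2, RHS = 2 → satisfies claim

That makes 1 counterexample.

Answer: 1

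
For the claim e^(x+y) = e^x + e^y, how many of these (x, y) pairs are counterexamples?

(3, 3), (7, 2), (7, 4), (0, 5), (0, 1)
5

Testing each pair:
(3, 3): LHS = e^6 ≈ 403.4, RHS = 2·e^3 ≈ 40.17 → counterexample
(7, 2): LHS = e^9 ≈ 8103, RHS = e^2 + e^7 ≈ 1104 → counterexample
(7, 4): LHS = e^11 ≈ 59874.1, RHS = e^4 + e^7 ≈ 1151 → counterexample
(0, 5): LHS = e^5 ≈ 148.4, RHS = 1 + e^5 ≈ 149.4 → counterexample
(0, 1): LHS = e ≈ 2.718, RHS = 1 + e ≈ 3.718 → counterexample

That makes 5 counterexamples.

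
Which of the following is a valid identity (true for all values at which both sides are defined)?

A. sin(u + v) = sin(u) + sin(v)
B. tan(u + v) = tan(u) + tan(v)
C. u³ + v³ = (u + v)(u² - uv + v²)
C

A: fails at (1, 3) — LHS = sin(4) ≈ -0.7568, RHS = sin(3) + sin(1) ≈ 0.9826.
B: fails at (1, 3) — LHS = tan(4) ≈ 1.158, RHS = tan(3) + tan(1) ≈ 1.415.
C: holds — e.g. at (3, 5), both sides equal 152.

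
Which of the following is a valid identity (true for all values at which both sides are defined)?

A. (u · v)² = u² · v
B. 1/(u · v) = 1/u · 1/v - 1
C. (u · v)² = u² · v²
A: fails at (3, 3) — LHS = 81, RHS = 27.
B: fails at (1, 5) — LHS = 1/5, RHS = -4/5.
C: holds — e.g. at (1, 5), both sides equal 25.

Answer: C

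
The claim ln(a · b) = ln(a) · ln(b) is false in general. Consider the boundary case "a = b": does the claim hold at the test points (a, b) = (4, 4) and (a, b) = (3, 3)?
No, fails at both test points

At (4, 4): LHS = ln(16) ≈ 2.773 ≠ RHS = ln(4)² ≈ 1.922
At (3, 3): LHS = ln(9) ≈ 2.197 ≠ RHS = ln(3)² ≈ 1.207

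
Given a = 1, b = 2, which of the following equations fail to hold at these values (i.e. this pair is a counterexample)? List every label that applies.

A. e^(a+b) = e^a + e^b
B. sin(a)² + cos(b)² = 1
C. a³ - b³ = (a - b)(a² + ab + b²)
Evaluating each claim at the given values:
A. LHS = e^3 ≈ 20.09, RHS = e + e^2 ≈ 10.11 → fails here (LHS ≠ RHS)
B. LHS = cos(2)² + sin(1)² ≈ 0.8813, RHS = 1 → fails here (LHS ≠ RHS)
C. LHS = -7, RHS = -7 → holds here (LHS = RHS)

Answer: A, B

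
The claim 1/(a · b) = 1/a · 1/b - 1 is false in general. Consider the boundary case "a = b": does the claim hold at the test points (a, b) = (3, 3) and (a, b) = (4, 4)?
At (3, 3): LHS = 1/9 ≠ RHS = -8/9
At (4, 4): LHS = 1/16 ≠ RHS = -15/16

Answer: No, fails at both test points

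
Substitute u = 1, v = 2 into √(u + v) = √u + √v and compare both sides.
LHS = √(1 + 2) = √(3) ≈ 1.732
RHS = √1 + √2 = 1 + √(2) ≈ 2.414

LHS ≠ RHS (they differ by about 0.6822), so the equation does not hold here.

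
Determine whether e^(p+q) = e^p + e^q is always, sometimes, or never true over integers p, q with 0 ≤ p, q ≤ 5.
The claim fails for every pair in the range. For instance at (p, q) = (0, 5): LHS = e^5 ≈ 148.4, RHS = 1 + e^5 ≈ 149.4.

Answer: Never true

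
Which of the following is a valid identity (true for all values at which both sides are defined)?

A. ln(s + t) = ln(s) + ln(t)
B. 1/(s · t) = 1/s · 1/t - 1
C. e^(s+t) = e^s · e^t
C

A: fails at (5, 5) — LHS = ln(10) ≈ 2.303, RHS = 2·ln(5) ≈ 3.219.
B: fails at (2, 5) — LHS = 1/10, RHS = -9/10.
C: holds — e.g. at (1, 3), both sides equal e^4 ≈ 54.6.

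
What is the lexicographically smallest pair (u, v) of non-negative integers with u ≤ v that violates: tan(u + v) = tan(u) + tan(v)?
(u, v) = (1, 1)

At (0, 1): both sides equal tan(1) ≈ 1.557, so it holds there.
At (0, 6): both sides equal tan(6) ≈ -0.291, so it holds there.

Substituting (1, 1) into the claim:
LHS = tan(1 + 1) = tan(2) ≈ -2.185
RHS = tan(1) + tan(1) = 2·tan(1) ≈ 3.115

Since LHS ≠ RHS, this pair disproves the claim, and no lexicographically smaller pair (u ≤ v, non-negative integers) does.

For instance (1, 4) is also a counterexample (LHS = tan(5) ≈ -3.381, RHS = tan(4) + tan(1) ≈ 2.715), but it's lexicographically larger.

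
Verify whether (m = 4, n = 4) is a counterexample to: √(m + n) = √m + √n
Substituting m = 4, n = 4:
LHS = √(4 + 4) = 2·√(2) ≈ 2.828
RHS = √4 + √4 = 4

Since LHS ≠ RHS, this pair disproves the claim.

Answer: Yes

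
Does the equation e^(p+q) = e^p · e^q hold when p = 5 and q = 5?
Substituting p = 5, q = 5:

LHS = e^(5+5) = e^10 ≈ 22026.5
RHS = e^5 · e^5 = e^10 ≈ 22026.5

LHS = RHS, so the equation holds at this point.

Answer: Holds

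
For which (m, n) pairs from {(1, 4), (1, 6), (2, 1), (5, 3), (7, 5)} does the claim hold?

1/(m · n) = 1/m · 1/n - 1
None

Testing each pair:
(1, 4): LHS = 1/4, RHS = -3/4 → fails
(1, 6): LHS = 1/6, RHS = -5/6 → fails
(2, 1): LHS = 1/2, RHS = -1/2 → fails
(5, 3): LHS = 1/15, RHS = -14/15 → fails
(7, 5): LHS = 1/35, RHS = -34/35 → fails

No pair satisfies the claim.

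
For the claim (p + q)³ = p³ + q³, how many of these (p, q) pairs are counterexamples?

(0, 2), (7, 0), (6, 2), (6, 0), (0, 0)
Testing each pair:
(0, 2): LHS = 8, RHS = 8 → satisfies claim
(7, 0): LHS = 343, RHS = 343 → satisfies claim
(6, 2): LHS = 512, RHS = 224 → counterexample
(6, 0): LHS = 216, RHS = 216 → satisfies claim
(0, 0): LHS = 0, RHS = 0 → satisfies claim

That makes 1 counterexample.

Answer: 1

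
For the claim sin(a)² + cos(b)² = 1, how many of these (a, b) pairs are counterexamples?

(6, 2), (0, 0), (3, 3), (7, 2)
Testing each pair:
(6, 2): LHS = sin(6)² + cos(2)² ≈ 0.2513, RHS = 1 → counterexample
(0, 0): LHS = 1, RHS = 1 → satisfies claim
(3, 3): LHS = sin(3)² + cos(3)² = 1, RHS = 1 → satisfies claim
(7, 2): LHS = cos(2)² + sin(7)² ≈ 0.6048, RHS = 1 → counterexample

That makes 2 counterexamples.

Answer: 2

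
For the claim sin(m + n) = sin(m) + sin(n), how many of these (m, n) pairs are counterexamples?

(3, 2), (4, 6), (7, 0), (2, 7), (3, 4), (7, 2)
Testing each pair:
(3, 2): LHS = sin(5) ≈ -0.9589, RHS = sin(3) + sin(2) ≈ 1.05 → counterexample
(4, 6): LHS = sin(10) ≈ -0.544, RHS = sin(4) + sin(6) ≈ -1.036 → counterexample
(7, 0): LHS = sin(7) ≈ 0.657, RHS = sin(7) ≈ 0.657 → satisfies claim
(2, 7): LHS = sin(9) ≈ 0.4121, RHS = sin(7) + sin(2) ≈ 1.566 → counterexample
(3, 4): LHS = sin(7) ≈ 0.657, RHS = sin(4) + sin(3) ≈ -0.6157 → counterexample
(7, 2): LHS = sin(9) ≈ 0.4121, RHS = sin(7) + sin(2) ≈ 1.566 → counterexample

That makes 5 counterexamples.

Answer: 5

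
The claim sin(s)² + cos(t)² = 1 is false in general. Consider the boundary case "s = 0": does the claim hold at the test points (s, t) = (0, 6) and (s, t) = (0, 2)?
At (0, 6): LHS = cos(6)² ≈ 0.9219 ≠ RHS = 1
At (0, 2): LHS = cos(2)² ≈ 0.1732 ≠ RHS = 1

Answer: No, fails at both test points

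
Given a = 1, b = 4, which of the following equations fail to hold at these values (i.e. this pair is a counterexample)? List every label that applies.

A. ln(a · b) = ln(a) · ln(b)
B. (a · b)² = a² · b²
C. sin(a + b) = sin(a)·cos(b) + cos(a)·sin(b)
A

Evaluating each claim at the given values:
A. LHS = ln(4) ≈ 1.386, RHS = 0 → fails here (LHS ≠ RHS)
B. LHS = 16, RHS = 16 → holds here (LHS = RHS)
C. LHS = sin(5) ≈ -0.9589, RHS = sin(1)·cos(4) + sin(4)·cos(1) ≈ -0.9589 → holds here (LHS = RHS)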